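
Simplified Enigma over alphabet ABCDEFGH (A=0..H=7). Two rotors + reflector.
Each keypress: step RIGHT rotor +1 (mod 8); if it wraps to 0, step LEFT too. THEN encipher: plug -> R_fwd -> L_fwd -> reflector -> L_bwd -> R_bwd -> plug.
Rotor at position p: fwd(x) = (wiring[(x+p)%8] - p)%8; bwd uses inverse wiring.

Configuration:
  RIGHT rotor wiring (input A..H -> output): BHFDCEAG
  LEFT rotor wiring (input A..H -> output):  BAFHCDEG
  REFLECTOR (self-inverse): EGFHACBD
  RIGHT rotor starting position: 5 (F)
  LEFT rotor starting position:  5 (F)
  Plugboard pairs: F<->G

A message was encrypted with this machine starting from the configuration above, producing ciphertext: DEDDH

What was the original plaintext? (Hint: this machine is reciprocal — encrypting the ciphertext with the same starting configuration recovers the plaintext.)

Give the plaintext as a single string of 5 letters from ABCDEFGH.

Answer: FHBAC

Derivation:
Char 1 ('D'): step: R->6, L=5; D->plug->D->R->B->L->H->refl->D->L'->E->R'->G->plug->F
Char 2 ('E'): step: R->7, L=5; E->plug->E->R->E->L->D->refl->H->L'->B->R'->H->plug->H
Char 3 ('D'): step: R->0, L->6 (L advanced); D->plug->D->R->D->L->C->refl->F->L'->H->R'->B->plug->B
Char 4 ('D'): step: R->1, L=6; D->plug->D->R->B->L->A->refl->E->L'->G->R'->A->plug->A
Char 5 ('H'): step: R->2, L=6; H->plug->H->R->F->L->B->refl->G->L'->A->R'->C->plug->C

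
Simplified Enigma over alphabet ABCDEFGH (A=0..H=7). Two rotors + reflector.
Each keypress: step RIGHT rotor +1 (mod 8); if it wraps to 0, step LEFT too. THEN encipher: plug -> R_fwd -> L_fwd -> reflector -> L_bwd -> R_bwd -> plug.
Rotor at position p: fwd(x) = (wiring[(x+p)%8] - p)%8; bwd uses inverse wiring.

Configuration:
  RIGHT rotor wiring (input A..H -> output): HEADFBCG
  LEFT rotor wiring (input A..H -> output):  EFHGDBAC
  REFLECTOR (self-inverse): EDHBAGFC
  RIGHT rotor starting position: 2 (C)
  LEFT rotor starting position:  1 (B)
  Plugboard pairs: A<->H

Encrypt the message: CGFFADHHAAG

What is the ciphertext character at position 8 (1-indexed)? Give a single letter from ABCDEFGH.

Char 1 ('C'): step: R->3, L=1; C->plug->C->R->G->L->B->refl->D->L'->H->R'->D->plug->D
Char 2 ('G'): step: R->4, L=1; G->plug->G->R->E->L->A->refl->E->L'->A->R'->F->plug->F
Char 3 ('F'): step: R->5, L=1; F->plug->F->R->D->L->C->refl->H->L'->F->R'->B->plug->B
Char 4 ('F'): step: R->6, L=1; F->plug->F->R->F->L->H->refl->C->L'->D->R'->H->plug->A
Char 5 ('A'): step: R->7, L=1; A->plug->H->R->D->L->C->refl->H->L'->F->R'->C->plug->C
Char 6 ('D'): step: R->0, L->2 (L advanced); D->plug->D->R->D->L->H->refl->C->L'->G->R'->H->plug->A
Char 7 ('H'): step: R->1, L=2; H->plug->A->R->D->L->H->refl->C->L'->G->R'->H->plug->A
Char 8 ('H'): step: R->2, L=2; H->plug->A->R->G->L->C->refl->H->L'->D->R'->C->plug->C

C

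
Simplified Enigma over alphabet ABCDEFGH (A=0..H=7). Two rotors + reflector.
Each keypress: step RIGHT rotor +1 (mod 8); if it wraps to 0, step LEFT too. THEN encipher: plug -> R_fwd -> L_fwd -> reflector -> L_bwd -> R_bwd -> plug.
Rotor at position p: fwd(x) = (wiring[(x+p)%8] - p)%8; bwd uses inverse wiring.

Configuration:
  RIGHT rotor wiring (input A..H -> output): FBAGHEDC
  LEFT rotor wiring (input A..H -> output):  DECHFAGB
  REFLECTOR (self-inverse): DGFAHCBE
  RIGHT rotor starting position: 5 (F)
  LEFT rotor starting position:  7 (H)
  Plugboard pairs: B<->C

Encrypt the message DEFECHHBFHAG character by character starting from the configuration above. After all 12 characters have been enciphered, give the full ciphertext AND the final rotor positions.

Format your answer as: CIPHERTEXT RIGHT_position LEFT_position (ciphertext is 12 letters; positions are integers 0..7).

Answer: CDHGDDGDABEF 1 1

Derivation:
Char 1 ('D'): step: R->6, L=7; D->plug->D->R->D->L->D->refl->A->L'->E->R'->B->plug->C
Char 2 ('E'): step: R->7, L=7; E->plug->E->R->H->L->H->refl->E->L'->B->R'->D->plug->D
Char 3 ('F'): step: R->0, L->0 (L advanced); F->plug->F->R->E->L->F->refl->C->L'->C->R'->H->plug->H
Char 4 ('E'): step: R->1, L=0; E->plug->E->R->D->L->H->refl->E->L'->B->R'->G->plug->G
Char 5 ('C'): step: R->2, L=0; C->plug->B->R->E->L->F->refl->C->L'->C->R'->D->plug->D
Char 6 ('H'): step: R->3, L=0; H->plug->H->R->F->L->A->refl->D->L'->A->R'->D->plug->D
Char 7 ('H'): step: R->4, L=0; H->plug->H->R->C->L->C->refl->F->L'->E->R'->G->plug->G
Char 8 ('B'): step: R->5, L=0; B->plug->C->R->F->L->A->refl->D->L'->A->R'->D->plug->D
Char 9 ('F'): step: R->6, L=0; F->plug->F->R->A->L->D->refl->A->L'->F->R'->A->plug->A
Char 10 ('H'): step: R->7, L=0; H->plug->H->R->E->L->F->refl->C->L'->C->R'->C->plug->B
Char 11 ('A'): step: R->0, L->1 (L advanced); A->plug->A->R->F->L->F->refl->C->L'->H->R'->E->plug->E
Char 12 ('G'): step: R->1, L=1; G->plug->G->R->B->L->B->refl->G->L'->C->R'->F->plug->F
Final: ciphertext=CDHGDDGDABEF, RIGHT=1, LEFT=1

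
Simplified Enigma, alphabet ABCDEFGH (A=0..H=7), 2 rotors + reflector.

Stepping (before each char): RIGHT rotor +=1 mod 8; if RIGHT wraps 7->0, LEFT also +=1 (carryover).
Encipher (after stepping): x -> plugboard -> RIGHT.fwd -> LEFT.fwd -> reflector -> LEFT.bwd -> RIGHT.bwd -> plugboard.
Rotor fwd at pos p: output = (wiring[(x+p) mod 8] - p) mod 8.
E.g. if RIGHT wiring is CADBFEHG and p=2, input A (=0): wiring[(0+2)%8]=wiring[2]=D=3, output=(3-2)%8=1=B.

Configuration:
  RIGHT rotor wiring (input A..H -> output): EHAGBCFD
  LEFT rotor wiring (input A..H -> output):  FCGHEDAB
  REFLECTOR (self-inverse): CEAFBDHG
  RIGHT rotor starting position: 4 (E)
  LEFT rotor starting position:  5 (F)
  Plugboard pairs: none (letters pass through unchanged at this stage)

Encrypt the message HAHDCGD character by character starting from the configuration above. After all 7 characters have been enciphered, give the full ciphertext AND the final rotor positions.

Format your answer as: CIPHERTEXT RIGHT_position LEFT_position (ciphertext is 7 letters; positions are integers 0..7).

Char 1 ('H'): step: R->5, L=5; H->plug->H->R->E->L->F->refl->D->L'->B->R'->G->plug->G
Char 2 ('A'): step: R->6, L=5; A->plug->A->R->H->L->H->refl->G->L'->A->R'->F->plug->F
Char 3 ('H'): step: R->7, L=5; H->plug->H->R->G->L->C->refl->A->L'->D->R'->G->plug->G
Char 4 ('D'): step: R->0, L->6 (L advanced); D->plug->D->R->G->L->G->refl->H->L'->C->R'->F->plug->F
Char 5 ('C'): step: R->1, L=6; C->plug->C->R->F->L->B->refl->E->L'->D->R'->H->plug->H
Char 6 ('G'): step: R->2, L=6; G->plug->G->R->C->L->H->refl->G->L'->G->R'->A->plug->A
Char 7 ('D'): step: R->3, L=6; D->plug->D->R->C->L->H->refl->G->L'->G->R'->B->plug->B
Final: ciphertext=GFGFHAB, RIGHT=3, LEFT=6

Answer: GFGFHAB 3 6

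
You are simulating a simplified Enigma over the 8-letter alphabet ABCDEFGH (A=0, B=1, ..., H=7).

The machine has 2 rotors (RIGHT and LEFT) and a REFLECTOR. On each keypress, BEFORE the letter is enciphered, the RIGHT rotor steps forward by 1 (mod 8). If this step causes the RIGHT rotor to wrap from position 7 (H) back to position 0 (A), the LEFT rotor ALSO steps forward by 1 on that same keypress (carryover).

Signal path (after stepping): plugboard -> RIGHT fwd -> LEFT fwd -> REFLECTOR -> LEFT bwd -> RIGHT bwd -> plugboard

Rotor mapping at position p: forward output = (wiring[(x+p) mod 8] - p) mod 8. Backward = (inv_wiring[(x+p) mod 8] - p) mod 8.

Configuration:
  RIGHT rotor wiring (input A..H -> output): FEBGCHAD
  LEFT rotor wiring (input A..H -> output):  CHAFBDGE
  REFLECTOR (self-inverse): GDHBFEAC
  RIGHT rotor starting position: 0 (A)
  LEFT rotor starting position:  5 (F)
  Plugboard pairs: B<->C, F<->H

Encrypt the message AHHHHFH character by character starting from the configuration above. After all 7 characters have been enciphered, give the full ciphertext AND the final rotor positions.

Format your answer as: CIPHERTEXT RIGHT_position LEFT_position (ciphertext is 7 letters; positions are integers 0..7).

Char 1 ('A'): step: R->1, L=5; A->plug->A->R->D->L->F->refl->E->L'->H->R'->F->plug->H
Char 2 ('H'): step: R->2, L=5; H->plug->F->R->B->L->B->refl->D->L'->F->R'->D->plug->D
Char 3 ('H'): step: R->3, L=5; H->plug->F->R->C->L->H->refl->C->L'->E->R'->C->plug->B
Char 4 ('H'): step: R->4, L=5; H->plug->F->R->A->L->G->refl->A->L'->G->R'->A->plug->A
Char 5 ('H'): step: R->5, L=5; H->plug->F->R->E->L->C->refl->H->L'->C->R'->A->plug->A
Char 6 ('F'): step: R->6, L=5; F->plug->H->R->B->L->B->refl->D->L'->F->R'->B->plug->C
Char 7 ('H'): step: R->7, L=5; H->plug->F->R->D->L->F->refl->E->L'->H->R'->E->plug->E
Final: ciphertext=HDBAACE, RIGHT=7, LEFT=5

Answer: HDBAACE 7 5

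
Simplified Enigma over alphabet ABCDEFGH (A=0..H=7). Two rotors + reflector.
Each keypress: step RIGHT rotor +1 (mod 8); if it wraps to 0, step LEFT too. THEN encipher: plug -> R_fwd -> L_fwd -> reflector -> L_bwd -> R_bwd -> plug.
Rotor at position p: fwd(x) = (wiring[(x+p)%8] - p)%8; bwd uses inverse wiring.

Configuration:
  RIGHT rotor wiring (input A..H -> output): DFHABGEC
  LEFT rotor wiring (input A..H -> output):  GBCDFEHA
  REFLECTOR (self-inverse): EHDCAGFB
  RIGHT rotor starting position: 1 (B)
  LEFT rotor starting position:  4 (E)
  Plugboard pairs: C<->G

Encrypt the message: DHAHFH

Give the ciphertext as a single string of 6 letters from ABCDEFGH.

Answer: ECDFBG

Derivation:
Char 1 ('D'): step: R->2, L=4; D->plug->D->R->E->L->C->refl->D->L'->C->R'->E->plug->E
Char 2 ('H'): step: R->3, L=4; H->plug->H->R->E->L->C->refl->D->L'->C->R'->G->plug->C
Char 3 ('A'): step: R->4, L=4; A->plug->A->R->F->L->F->refl->G->L'->G->R'->D->plug->D
Char 4 ('H'): step: R->5, L=4; H->plug->H->R->E->L->C->refl->D->L'->C->R'->F->plug->F
Char 5 ('F'): step: R->6, L=4; F->plug->F->R->C->L->D->refl->C->L'->E->R'->B->plug->B
Char 6 ('H'): step: R->7, L=4; H->plug->H->R->F->L->F->refl->G->L'->G->R'->C->plug->G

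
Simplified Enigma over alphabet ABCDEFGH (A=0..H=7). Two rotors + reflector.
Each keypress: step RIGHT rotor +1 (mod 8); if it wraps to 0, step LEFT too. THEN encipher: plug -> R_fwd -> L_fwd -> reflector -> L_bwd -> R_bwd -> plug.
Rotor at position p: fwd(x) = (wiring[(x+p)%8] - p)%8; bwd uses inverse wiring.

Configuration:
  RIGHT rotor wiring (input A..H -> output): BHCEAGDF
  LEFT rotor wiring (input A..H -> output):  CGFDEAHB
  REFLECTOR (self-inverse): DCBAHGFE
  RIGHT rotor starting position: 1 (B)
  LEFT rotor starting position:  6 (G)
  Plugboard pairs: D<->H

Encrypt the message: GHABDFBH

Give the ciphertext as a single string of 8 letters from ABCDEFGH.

Answer: ADBFBHAB

Derivation:
Char 1 ('G'): step: R->2, L=6; G->plug->G->R->H->L->C->refl->B->L'->A->R'->A->plug->A
Char 2 ('H'): step: R->3, L=6; H->plug->D->R->A->L->B->refl->C->L'->H->R'->H->plug->D
Char 3 ('A'): step: R->4, L=6; A->plug->A->R->E->L->H->refl->E->L'->C->R'->B->plug->B
Char 4 ('B'): step: R->5, L=6; B->plug->B->R->G->L->G->refl->F->L'->F->R'->F->plug->F
Char 5 ('D'): step: R->6, L=6; D->plug->H->R->A->L->B->refl->C->L'->H->R'->B->plug->B
Char 6 ('F'): step: R->7, L=6; F->plug->F->R->B->L->D->refl->A->L'->D->R'->D->plug->H
Char 7 ('B'): step: R->0, L->7 (L advanced); B->plug->B->R->H->L->A->refl->D->L'->B->R'->A->plug->A
Char 8 ('H'): step: R->1, L=7; H->plug->D->R->H->L->A->refl->D->L'->B->R'->B->plug->B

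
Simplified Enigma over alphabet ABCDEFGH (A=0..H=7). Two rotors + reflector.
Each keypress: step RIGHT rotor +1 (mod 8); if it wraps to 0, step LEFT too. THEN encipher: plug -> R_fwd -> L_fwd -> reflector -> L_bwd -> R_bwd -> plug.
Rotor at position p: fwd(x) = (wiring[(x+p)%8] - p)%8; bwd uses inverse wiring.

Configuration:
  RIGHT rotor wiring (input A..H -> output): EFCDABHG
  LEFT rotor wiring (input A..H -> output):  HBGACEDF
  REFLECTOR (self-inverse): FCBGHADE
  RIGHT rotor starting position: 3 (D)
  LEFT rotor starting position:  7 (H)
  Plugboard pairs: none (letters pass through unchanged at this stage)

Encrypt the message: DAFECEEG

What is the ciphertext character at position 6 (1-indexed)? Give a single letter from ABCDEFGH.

Char 1 ('D'): step: R->4, L=7; D->plug->D->R->C->L->C->refl->B->L'->E->R'->A->plug->A
Char 2 ('A'): step: R->5, L=7; A->plug->A->R->E->L->B->refl->C->L'->C->R'->B->plug->B
Char 3 ('F'): step: R->6, L=7; F->plug->F->R->F->L->D->refl->G->L'->A->R'->B->plug->B
Char 4 ('E'): step: R->7, L=7; E->plug->E->R->E->L->B->refl->C->L'->C->R'->G->plug->G
Char 5 ('C'): step: R->0, L->0 (L advanced); C->plug->C->R->C->L->G->refl->D->L'->G->R'->H->plug->H
Char 6 ('E'): step: R->1, L=0; E->plug->E->R->A->L->H->refl->E->L'->F->R'->G->plug->G

G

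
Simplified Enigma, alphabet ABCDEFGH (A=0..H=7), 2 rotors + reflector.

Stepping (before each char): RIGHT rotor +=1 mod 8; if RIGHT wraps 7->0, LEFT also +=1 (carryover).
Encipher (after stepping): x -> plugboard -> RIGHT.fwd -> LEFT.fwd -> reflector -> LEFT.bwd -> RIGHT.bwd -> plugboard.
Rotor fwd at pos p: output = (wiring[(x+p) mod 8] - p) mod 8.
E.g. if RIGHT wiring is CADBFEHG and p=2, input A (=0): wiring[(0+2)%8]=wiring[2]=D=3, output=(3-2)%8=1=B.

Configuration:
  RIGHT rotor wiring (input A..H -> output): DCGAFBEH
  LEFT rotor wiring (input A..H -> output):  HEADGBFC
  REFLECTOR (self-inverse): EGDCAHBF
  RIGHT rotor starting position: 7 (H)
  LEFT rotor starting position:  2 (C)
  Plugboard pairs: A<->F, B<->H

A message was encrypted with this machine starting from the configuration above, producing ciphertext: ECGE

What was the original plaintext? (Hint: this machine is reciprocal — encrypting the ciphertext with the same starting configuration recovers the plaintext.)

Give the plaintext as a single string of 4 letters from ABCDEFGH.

Answer: DDCG

Derivation:
Char 1 ('E'): step: R->0, L->3 (L advanced); E->plug->E->R->F->L->E->refl->A->L'->A->R'->D->plug->D
Char 2 ('C'): step: R->1, L=3; C->plug->C->R->H->L->F->refl->H->L'->E->R'->D->plug->D
Char 3 ('G'): step: R->2, L=3; G->plug->G->R->B->L->D->refl->C->L'->D->R'->C->plug->C
Char 4 ('E'): step: R->3, L=3; E->plug->E->R->E->L->H->refl->F->L'->H->R'->G->plug->G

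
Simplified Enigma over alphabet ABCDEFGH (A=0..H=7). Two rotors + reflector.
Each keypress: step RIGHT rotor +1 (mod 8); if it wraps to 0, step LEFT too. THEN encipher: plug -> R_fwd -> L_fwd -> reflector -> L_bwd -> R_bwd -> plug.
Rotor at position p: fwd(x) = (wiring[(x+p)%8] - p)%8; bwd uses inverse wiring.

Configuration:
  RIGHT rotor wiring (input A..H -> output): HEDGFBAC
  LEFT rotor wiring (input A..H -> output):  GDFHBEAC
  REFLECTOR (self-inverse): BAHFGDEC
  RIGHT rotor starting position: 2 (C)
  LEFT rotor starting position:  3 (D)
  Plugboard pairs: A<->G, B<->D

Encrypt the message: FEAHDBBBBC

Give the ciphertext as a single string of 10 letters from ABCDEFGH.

Answer: EDHEHFCFFD

Derivation:
Char 1 ('F'): step: R->3, L=3; F->plug->F->R->E->L->H->refl->C->L'->H->R'->E->plug->E
Char 2 ('E'): step: R->4, L=3; E->plug->E->R->D->L->F->refl->D->L'->F->R'->B->plug->D
Char 3 ('A'): step: R->5, L=3; A->plug->G->R->B->L->G->refl->E->L'->A->R'->H->plug->H
Char 4 ('H'): step: R->6, L=3; H->plug->H->R->D->L->F->refl->D->L'->F->R'->E->plug->E
Char 5 ('D'): step: R->7, L=3; D->plug->B->R->A->L->E->refl->G->L'->B->R'->H->plug->H
Char 6 ('B'): step: R->0, L->4 (L advanced); B->plug->D->R->G->L->B->refl->A->L'->B->R'->F->plug->F
Char 7 ('B'): step: R->1, L=4; B->plug->D->R->E->L->C->refl->H->L'->F->R'->C->plug->C
Char 8 ('B'): step: R->2, L=4; B->plug->D->R->H->L->D->refl->F->L'->A->R'->F->plug->F
Char 9 ('B'): step: R->3, L=4; B->plug->D->R->F->L->H->refl->C->L'->E->R'->F->plug->F
Char 10 ('C'): step: R->4, L=4; C->plug->C->R->E->L->C->refl->H->L'->F->R'->B->plug->D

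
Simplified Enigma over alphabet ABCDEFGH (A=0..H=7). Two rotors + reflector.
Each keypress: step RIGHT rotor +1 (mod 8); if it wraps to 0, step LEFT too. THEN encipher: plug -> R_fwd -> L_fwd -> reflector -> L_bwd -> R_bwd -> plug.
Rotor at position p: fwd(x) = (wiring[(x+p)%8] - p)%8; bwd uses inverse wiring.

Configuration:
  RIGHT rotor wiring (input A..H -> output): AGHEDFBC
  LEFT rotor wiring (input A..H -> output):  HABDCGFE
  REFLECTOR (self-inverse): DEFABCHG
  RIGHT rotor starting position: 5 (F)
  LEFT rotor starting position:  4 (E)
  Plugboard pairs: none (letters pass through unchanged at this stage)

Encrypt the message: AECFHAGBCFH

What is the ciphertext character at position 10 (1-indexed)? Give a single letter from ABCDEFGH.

Char 1 ('A'): step: R->6, L=4; A->plug->A->R->D->L->A->refl->D->L'->E->R'->B->plug->B
Char 2 ('E'): step: R->7, L=4; E->plug->E->R->F->L->E->refl->B->L'->C->R'->H->plug->H
Char 3 ('C'): step: R->0, L->5 (L advanced); C->plug->C->R->H->L->F->refl->C->L'->D->R'->E->plug->E
Char 4 ('F'): step: R->1, L=5; F->plug->F->R->A->L->B->refl->E->L'->F->R'->A->plug->A
Char 5 ('H'): step: R->2, L=5; H->plug->H->R->E->L->D->refl->A->L'->B->R'->C->plug->C
Char 6 ('A'): step: R->3, L=5; A->plug->A->R->B->L->A->refl->D->L'->E->R'->H->plug->H
Char 7 ('G'): step: R->4, L=5; G->plug->G->R->D->L->C->refl->F->L'->H->R'->A->plug->A
Char 8 ('B'): step: R->5, L=5; B->plug->B->R->E->L->D->refl->A->L'->B->R'->E->plug->E
Char 9 ('C'): step: R->6, L=5; C->plug->C->R->C->L->H->refl->G->L'->G->R'->F->plug->F
Char 10 ('F'): step: R->7, L=5; F->plug->F->R->E->L->D->refl->A->L'->B->R'->B->plug->B

B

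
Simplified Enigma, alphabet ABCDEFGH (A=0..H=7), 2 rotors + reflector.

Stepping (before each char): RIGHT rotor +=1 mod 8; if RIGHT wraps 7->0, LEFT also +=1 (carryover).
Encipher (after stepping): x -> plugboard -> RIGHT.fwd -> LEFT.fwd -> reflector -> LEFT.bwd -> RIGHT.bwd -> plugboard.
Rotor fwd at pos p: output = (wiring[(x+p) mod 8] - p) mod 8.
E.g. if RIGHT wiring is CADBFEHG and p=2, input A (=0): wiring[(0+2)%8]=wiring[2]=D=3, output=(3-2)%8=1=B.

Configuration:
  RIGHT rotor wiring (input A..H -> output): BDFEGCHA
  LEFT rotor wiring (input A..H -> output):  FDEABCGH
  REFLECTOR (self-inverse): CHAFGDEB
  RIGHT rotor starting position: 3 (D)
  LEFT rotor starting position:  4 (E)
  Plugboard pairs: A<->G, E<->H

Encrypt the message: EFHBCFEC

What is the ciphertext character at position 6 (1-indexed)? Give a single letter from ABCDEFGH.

Char 1 ('E'): step: R->4, L=4; E->plug->H->R->A->L->F->refl->D->L'->D->R'->C->plug->C
Char 2 ('F'): step: R->5, L=4; F->plug->F->R->A->L->F->refl->D->L'->D->R'->C->plug->C
Char 3 ('H'): step: R->6, L=4; H->plug->E->R->H->L->E->refl->G->L'->B->R'->A->plug->G
Char 4 ('B'): step: R->7, L=4; B->plug->B->R->C->L->C->refl->A->L'->G->R'->D->plug->D
Char 5 ('C'): step: R->0, L->5 (L advanced); C->plug->C->R->F->L->H->refl->B->L'->B->R'->A->plug->G
Char 6 ('F'): step: R->1, L=5; F->plug->F->R->G->L->D->refl->F->L'->A->R'->H->plug->E

E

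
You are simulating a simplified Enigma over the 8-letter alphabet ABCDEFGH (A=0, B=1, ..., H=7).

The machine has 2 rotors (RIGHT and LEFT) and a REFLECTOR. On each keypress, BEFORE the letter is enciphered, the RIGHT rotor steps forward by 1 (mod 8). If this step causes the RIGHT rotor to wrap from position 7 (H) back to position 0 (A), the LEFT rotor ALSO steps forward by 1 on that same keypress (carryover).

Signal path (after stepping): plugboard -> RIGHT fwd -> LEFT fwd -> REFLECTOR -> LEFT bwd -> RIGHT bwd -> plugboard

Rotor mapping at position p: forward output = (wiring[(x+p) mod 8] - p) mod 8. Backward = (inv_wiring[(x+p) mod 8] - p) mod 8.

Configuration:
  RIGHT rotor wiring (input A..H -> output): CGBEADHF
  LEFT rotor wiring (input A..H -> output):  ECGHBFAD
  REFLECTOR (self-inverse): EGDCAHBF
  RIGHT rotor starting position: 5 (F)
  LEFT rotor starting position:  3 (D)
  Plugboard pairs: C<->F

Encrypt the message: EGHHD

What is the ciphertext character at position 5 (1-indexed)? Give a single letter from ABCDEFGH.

Char 1 ('E'): step: R->6, L=3; E->plug->E->R->D->L->F->refl->H->L'->G->R'->F->plug->C
Char 2 ('G'): step: R->7, L=3; G->plug->G->R->E->L->A->refl->E->L'->A->R'->H->plug->H
Char 3 ('H'): step: R->0, L->4 (L advanced); H->plug->H->R->F->L->G->refl->B->L'->B->R'->C->plug->F
Char 4 ('H'): step: R->1, L=4; H->plug->H->R->B->L->B->refl->G->L'->F->R'->A->plug->A
Char 5 ('D'): step: R->2, L=4; D->plug->D->R->B->L->B->refl->G->L'->F->R'->E->plug->E

E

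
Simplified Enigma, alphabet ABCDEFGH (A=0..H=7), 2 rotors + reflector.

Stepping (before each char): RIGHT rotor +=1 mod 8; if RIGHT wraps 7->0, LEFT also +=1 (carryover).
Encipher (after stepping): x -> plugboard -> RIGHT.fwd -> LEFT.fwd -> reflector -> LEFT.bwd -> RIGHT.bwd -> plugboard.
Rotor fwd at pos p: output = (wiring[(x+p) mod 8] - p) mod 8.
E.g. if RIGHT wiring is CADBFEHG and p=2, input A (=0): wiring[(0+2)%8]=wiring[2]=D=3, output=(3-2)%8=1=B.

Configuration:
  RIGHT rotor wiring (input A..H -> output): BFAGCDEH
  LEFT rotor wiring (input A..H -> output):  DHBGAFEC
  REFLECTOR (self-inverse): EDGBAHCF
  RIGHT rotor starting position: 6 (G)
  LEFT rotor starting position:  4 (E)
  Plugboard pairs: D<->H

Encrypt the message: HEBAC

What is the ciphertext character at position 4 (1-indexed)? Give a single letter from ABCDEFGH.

Char 1 ('H'): step: R->7, L=4; H->plug->D->R->B->L->B->refl->D->L'->F->R'->H->plug->D
Char 2 ('E'): step: R->0, L->5 (L advanced); E->plug->E->R->C->L->F->refl->H->L'->B->R'->A->plug->A
Char 3 ('B'): step: R->1, L=5; B->plug->B->R->H->L->D->refl->B->L'->G->R'->G->plug->G
Char 4 ('A'): step: R->2, L=5; A->plug->A->R->G->L->B->refl->D->L'->H->R'->G->plug->G

G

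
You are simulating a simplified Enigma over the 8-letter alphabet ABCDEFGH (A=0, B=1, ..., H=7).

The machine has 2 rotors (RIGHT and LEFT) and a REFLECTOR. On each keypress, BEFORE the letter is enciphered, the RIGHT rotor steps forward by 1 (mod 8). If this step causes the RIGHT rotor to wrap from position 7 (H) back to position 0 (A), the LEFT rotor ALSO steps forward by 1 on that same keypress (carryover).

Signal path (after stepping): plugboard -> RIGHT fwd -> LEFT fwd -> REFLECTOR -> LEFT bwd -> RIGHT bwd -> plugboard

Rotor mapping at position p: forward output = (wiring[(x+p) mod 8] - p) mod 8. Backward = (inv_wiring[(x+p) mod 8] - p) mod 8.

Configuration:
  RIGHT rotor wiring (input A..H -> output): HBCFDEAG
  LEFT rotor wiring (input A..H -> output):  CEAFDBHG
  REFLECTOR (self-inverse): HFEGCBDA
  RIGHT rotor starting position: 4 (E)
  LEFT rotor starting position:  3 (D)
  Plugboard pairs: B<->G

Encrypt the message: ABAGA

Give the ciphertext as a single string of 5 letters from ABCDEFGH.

Char 1 ('A'): step: R->5, L=3; A->plug->A->R->H->L->F->refl->B->L'->G->R'->H->plug->H
Char 2 ('B'): step: R->6, L=3; B->plug->G->R->F->L->H->refl->A->L'->B->R'->C->plug->C
Char 3 ('A'): step: R->7, L=3; A->plug->A->R->H->L->F->refl->B->L'->G->R'->E->plug->E
Char 4 ('G'): step: R->0, L->4 (L advanced); G->plug->B->R->B->L->F->refl->B->L'->H->R'->A->plug->A
Char 5 ('A'): step: R->1, L=4; A->plug->A->R->A->L->H->refl->A->L'->F->R'->G->plug->B

Answer: HCEAB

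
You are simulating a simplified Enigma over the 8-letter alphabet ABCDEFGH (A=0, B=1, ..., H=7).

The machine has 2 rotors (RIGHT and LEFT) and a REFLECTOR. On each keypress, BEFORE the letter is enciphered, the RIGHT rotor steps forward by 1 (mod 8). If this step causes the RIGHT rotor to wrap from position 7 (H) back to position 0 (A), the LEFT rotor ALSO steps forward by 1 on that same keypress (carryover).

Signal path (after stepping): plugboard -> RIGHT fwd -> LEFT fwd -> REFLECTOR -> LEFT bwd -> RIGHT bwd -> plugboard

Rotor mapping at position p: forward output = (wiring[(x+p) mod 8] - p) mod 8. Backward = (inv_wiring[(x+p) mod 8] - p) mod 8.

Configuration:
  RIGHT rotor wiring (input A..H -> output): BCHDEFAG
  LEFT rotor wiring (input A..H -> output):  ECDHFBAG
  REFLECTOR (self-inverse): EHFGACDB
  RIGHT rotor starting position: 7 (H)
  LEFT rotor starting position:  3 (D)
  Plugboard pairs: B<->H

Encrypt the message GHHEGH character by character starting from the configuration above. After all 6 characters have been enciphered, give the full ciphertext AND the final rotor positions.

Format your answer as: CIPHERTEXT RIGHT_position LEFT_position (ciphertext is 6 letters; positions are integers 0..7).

Answer: BBDHHC 5 4

Derivation:
Char 1 ('G'): step: R->0, L->4 (L advanced); G->plug->G->R->A->L->B->refl->H->L'->G->R'->H->plug->B
Char 2 ('H'): step: R->1, L=4; H->plug->B->R->G->L->H->refl->B->L'->A->R'->H->plug->B
Char 3 ('H'): step: R->2, L=4; H->plug->B->R->B->L->F->refl->C->L'->D->R'->D->plug->D
Char 4 ('E'): step: R->3, L=4; E->plug->E->R->D->L->C->refl->F->L'->B->R'->B->plug->H
Char 5 ('G'): step: R->4, L=4; G->plug->G->R->D->L->C->refl->F->L'->B->R'->B->plug->H
Char 6 ('H'): step: R->5, L=4; H->plug->B->R->D->L->C->refl->F->L'->B->R'->C->plug->C
Final: ciphertext=BBDHHC, RIGHT=5, LEFT=4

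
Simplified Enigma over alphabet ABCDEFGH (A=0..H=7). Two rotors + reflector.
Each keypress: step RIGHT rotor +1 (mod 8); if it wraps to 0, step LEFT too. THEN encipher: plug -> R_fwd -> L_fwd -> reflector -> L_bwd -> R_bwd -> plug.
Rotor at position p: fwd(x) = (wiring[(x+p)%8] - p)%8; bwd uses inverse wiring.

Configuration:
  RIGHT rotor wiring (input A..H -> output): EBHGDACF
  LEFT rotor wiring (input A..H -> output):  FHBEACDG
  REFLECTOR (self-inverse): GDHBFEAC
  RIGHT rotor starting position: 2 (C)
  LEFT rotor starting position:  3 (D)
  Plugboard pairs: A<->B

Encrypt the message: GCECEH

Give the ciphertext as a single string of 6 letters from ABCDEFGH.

Char 1 ('G'): step: R->3, L=3; G->plug->G->R->G->L->E->refl->F->L'->B->R'->F->plug->F
Char 2 ('C'): step: R->4, L=3; C->plug->C->R->G->L->E->refl->F->L'->B->R'->D->plug->D
Char 3 ('E'): step: R->5, L=3; E->plug->E->R->E->L->D->refl->B->L'->A->R'->C->plug->C
Char 4 ('C'): step: R->6, L=3; C->plug->C->R->G->L->E->refl->F->L'->B->R'->E->plug->E
Char 5 ('E'): step: R->7, L=3; E->plug->E->R->H->L->G->refl->A->L'->D->R'->H->plug->H
Char 6 ('H'): step: R->0, L->4 (L advanced); H->plug->H->R->F->L->D->refl->B->L'->E->R'->A->plug->B

Answer: FDCEHB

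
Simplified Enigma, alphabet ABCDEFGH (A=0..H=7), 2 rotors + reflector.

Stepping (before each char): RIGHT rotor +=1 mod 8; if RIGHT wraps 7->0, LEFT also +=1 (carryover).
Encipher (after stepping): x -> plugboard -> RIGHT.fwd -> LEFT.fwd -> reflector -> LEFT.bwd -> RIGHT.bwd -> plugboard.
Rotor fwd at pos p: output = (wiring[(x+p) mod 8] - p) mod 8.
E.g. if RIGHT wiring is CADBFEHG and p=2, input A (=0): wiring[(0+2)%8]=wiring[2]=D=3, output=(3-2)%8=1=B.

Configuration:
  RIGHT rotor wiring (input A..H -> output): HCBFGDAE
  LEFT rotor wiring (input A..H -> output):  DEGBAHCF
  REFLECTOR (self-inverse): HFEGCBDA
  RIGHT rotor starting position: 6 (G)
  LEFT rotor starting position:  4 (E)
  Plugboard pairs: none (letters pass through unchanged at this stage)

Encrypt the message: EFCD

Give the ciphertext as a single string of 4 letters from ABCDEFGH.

Answer: BAEG

Derivation:
Char 1 ('E'): step: R->7, L=4; E->plug->E->R->G->L->C->refl->E->L'->A->R'->B->plug->B
Char 2 ('F'): step: R->0, L->5 (L advanced); F->plug->F->R->D->L->G->refl->D->L'->H->R'->A->plug->A
Char 3 ('C'): step: R->1, L=5; C->plug->C->R->E->L->H->refl->A->L'->C->R'->E->plug->E
Char 4 ('D'): step: R->2, L=5; D->plug->D->R->B->L->F->refl->B->L'->F->R'->G->plug->G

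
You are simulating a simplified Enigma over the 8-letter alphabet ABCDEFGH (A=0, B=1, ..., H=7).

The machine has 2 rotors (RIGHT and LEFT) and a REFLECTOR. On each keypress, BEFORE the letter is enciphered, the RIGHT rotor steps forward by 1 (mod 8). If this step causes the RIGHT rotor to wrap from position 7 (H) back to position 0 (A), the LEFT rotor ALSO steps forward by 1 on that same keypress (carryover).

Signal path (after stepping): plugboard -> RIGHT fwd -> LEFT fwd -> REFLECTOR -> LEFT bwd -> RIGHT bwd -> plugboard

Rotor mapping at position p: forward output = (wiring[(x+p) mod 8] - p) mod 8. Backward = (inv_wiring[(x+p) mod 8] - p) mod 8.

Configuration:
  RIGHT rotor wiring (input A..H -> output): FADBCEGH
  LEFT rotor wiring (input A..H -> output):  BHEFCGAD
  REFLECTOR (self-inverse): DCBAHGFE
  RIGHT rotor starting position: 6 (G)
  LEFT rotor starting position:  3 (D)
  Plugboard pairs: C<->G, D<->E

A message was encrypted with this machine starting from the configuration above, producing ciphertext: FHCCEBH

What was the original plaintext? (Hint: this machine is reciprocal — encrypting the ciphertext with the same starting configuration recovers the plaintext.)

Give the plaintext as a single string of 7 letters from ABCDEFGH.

Answer: CEFEFFF

Derivation:
Char 1 ('F'): step: R->7, L=3; F->plug->F->R->D->L->F->refl->G->L'->F->R'->G->plug->C
Char 2 ('H'): step: R->0, L->4 (L advanced); H->plug->H->R->H->L->B->refl->C->L'->B->R'->D->plug->E
Char 3 ('C'): step: R->1, L=4; C->plug->G->R->G->L->A->refl->D->L'->F->R'->F->plug->F
Char 4 ('C'): step: R->2, L=4; C->plug->G->R->D->L->H->refl->E->L'->C->R'->D->plug->E
Char 5 ('E'): step: R->3, L=4; E->plug->D->R->D->L->H->refl->E->L'->C->R'->F->plug->F
Char 6 ('B'): step: R->4, L=4; B->plug->B->R->A->L->G->refl->F->L'->E->R'->F->plug->F
Char 7 ('H'): step: R->5, L=4; H->plug->H->R->F->L->D->refl->A->L'->G->R'->F->plug->F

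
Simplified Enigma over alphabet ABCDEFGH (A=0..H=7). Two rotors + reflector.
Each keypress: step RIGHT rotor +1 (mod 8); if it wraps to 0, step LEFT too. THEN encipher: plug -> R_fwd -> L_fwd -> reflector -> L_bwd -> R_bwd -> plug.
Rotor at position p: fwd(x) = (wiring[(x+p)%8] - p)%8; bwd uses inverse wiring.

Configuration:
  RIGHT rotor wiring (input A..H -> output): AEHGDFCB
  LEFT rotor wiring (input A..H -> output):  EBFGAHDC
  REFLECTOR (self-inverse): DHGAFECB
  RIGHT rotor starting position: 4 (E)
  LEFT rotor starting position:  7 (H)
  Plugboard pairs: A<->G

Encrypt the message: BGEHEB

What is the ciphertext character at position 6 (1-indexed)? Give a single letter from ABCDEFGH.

Char 1 ('B'): step: R->5, L=7; B->plug->B->R->F->L->B->refl->H->L'->E->R'->C->plug->C
Char 2 ('G'): step: R->6, L=7; G->plug->A->R->E->L->H->refl->B->L'->F->R'->G->plug->A
Char 3 ('E'): step: R->7, L=7; E->plug->E->R->H->L->E->refl->F->L'->B->R'->B->plug->B
Char 4 ('H'): step: R->0, L->0 (L advanced); H->plug->H->R->B->L->B->refl->H->L'->F->R'->F->plug->F
Char 5 ('E'): step: R->1, L=0; E->plug->E->R->E->L->A->refl->D->L'->G->R'->B->plug->B
Char 6 ('B'): step: R->2, L=0; B->plug->B->R->E->L->A->refl->D->L'->G->R'->G->plug->A

A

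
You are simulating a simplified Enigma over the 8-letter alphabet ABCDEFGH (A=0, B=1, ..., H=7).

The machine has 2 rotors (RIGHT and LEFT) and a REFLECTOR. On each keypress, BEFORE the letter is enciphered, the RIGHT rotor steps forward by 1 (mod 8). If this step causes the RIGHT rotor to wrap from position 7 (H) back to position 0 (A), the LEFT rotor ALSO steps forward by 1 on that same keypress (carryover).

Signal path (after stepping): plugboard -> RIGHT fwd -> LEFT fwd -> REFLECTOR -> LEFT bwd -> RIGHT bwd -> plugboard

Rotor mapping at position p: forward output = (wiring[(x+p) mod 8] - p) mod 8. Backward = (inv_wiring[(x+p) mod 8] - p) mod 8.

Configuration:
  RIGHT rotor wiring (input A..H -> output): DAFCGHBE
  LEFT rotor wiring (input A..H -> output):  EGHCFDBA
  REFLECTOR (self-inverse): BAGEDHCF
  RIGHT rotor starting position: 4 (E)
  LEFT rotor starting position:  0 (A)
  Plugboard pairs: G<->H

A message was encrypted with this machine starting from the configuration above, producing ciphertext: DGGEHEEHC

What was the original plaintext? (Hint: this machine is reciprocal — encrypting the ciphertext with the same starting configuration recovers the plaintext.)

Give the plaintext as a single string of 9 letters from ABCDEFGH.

Answer: CABBAACFE

Derivation:
Char 1 ('D'): step: R->5, L=0; D->plug->D->R->G->L->B->refl->A->L'->H->R'->C->plug->C
Char 2 ('G'): step: R->6, L=0; G->plug->H->R->B->L->G->refl->C->L'->D->R'->A->plug->A
Char 3 ('G'): step: R->7, L=0; G->plug->H->R->C->L->H->refl->F->L'->E->R'->B->plug->B
Char 4 ('E'): step: R->0, L->1 (L advanced); E->plug->E->R->G->L->H->refl->F->L'->A->R'->B->plug->B
Char 5 ('H'): step: R->1, L=1; H->plug->G->R->D->L->E->refl->D->L'->H->R'->A->plug->A
Char 6 ('E'): step: R->2, L=1; E->plug->E->R->H->L->D->refl->E->L'->D->R'->A->plug->A
Char 7 ('E'): step: R->3, L=1; E->plug->E->R->B->L->G->refl->C->L'->E->R'->C->plug->C
Char 8 ('H'): step: R->4, L=1; H->plug->G->R->B->L->G->refl->C->L'->E->R'->F->plug->F
Char 9 ('C'): step: R->5, L=1; C->plug->C->R->H->L->D->refl->E->L'->D->R'->E->plug->E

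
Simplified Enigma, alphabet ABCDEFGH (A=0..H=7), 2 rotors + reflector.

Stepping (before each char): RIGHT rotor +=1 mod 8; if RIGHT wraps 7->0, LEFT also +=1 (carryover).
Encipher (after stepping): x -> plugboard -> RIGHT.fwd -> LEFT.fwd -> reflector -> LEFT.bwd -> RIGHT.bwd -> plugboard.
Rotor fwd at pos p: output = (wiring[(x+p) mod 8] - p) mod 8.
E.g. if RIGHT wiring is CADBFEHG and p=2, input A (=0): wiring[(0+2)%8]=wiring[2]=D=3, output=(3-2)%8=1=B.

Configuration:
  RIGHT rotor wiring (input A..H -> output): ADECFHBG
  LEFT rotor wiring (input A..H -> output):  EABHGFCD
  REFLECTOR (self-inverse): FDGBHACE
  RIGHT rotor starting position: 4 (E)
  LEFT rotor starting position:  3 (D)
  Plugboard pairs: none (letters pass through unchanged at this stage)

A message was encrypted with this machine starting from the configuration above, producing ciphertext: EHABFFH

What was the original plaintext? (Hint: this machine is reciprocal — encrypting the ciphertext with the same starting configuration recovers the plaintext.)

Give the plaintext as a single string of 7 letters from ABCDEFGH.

Answer: BDHEAGA

Derivation:
Char 1 ('E'): step: R->5, L=3; E->plug->E->R->G->L->F->refl->A->L'->E->R'->B->plug->B
Char 2 ('H'): step: R->6, L=3; H->plug->H->R->B->L->D->refl->B->L'->F->R'->D->plug->D
Char 3 ('A'): step: R->7, L=3; A->plug->A->R->H->L->G->refl->C->L'->C->R'->H->plug->H
Char 4 ('B'): step: R->0, L->4 (L advanced); B->plug->B->R->D->L->H->refl->E->L'->F->R'->E->plug->E
Char 5 ('F'): step: R->1, L=4; F->plug->F->R->A->L->C->refl->G->L'->C->R'->A->plug->A
Char 6 ('F'): step: R->2, L=4; F->plug->F->R->E->L->A->refl->F->L'->G->R'->G->plug->G
Char 7 ('H'): step: R->3, L=4; H->plug->H->R->B->L->B->refl->D->L'->H->R'->A->plug->A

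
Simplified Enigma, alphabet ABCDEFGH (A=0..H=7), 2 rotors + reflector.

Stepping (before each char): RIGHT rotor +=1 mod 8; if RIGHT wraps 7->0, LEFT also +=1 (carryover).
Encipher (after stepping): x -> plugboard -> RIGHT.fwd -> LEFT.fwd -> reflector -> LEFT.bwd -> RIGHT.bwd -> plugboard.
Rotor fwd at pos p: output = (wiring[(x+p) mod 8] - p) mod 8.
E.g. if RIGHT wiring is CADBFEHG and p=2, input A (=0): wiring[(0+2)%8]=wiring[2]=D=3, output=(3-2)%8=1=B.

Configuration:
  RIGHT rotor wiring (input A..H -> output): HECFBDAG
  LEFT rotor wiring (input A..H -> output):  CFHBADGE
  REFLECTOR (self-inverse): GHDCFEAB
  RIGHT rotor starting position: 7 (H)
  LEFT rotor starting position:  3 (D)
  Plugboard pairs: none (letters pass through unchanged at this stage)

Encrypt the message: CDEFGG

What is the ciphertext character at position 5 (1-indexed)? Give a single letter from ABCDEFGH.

Char 1 ('C'): step: R->0, L->4 (L advanced); C->plug->C->R->C->L->C->refl->D->L'->G->R'->H->plug->H
Char 2 ('D'): step: R->1, L=4; D->plug->D->R->A->L->E->refl->F->L'->H->R'->F->plug->F
Char 3 ('E'): step: R->2, L=4; E->plug->E->R->G->L->D->refl->C->L'->C->R'->H->plug->H
Char 4 ('F'): step: R->3, L=4; F->plug->F->R->E->L->G->refl->A->L'->D->R'->E->plug->E
Char 5 ('G'): step: R->4, L=4; G->plug->G->R->G->L->D->refl->C->L'->C->R'->D->plug->D

D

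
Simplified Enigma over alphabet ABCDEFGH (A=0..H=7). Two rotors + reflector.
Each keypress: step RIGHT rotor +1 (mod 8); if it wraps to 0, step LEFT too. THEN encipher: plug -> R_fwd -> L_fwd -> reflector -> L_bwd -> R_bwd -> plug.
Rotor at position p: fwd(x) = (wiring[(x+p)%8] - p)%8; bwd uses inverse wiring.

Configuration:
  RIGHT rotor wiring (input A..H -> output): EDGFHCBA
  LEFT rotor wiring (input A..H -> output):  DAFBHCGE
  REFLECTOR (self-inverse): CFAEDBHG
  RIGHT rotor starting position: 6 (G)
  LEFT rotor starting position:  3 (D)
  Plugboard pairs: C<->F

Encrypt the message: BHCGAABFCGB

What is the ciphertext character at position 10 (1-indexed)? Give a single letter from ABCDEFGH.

Char 1 ('B'): step: R->7, L=3; B->plug->B->R->F->L->A->refl->C->L'->H->R'->D->plug->D
Char 2 ('H'): step: R->0, L->4 (L advanced); H->plug->H->R->A->L->D->refl->E->L'->F->R'->D->plug->D
Char 3 ('C'): step: R->1, L=4; C->plug->F->R->A->L->D->refl->E->L'->F->R'->B->plug->B
Char 4 ('G'): step: R->2, L=4; G->plug->G->R->C->L->C->refl->A->L'->D->R'->B->plug->B
Char 5 ('A'): step: R->3, L=4; A->plug->A->R->C->L->C->refl->A->L'->D->R'->H->plug->H
Char 6 ('A'): step: R->4, L=4; A->plug->A->R->D->L->A->refl->C->L'->C->R'->G->plug->G
Char 7 ('B'): step: R->5, L=4; B->plug->B->R->E->L->H->refl->G->L'->B->R'->F->plug->C
Char 8 ('F'): step: R->6, L=4; F->plug->C->R->G->L->B->refl->F->L'->H->R'->F->plug->C
Char 9 ('C'): step: R->7, L=4; C->plug->F->R->A->L->D->refl->E->L'->F->R'->B->plug->B
Char 10 ('G'): step: R->0, L->5 (L advanced); G->plug->G->R->B->L->B->refl->F->L'->A->R'->H->plug->H

H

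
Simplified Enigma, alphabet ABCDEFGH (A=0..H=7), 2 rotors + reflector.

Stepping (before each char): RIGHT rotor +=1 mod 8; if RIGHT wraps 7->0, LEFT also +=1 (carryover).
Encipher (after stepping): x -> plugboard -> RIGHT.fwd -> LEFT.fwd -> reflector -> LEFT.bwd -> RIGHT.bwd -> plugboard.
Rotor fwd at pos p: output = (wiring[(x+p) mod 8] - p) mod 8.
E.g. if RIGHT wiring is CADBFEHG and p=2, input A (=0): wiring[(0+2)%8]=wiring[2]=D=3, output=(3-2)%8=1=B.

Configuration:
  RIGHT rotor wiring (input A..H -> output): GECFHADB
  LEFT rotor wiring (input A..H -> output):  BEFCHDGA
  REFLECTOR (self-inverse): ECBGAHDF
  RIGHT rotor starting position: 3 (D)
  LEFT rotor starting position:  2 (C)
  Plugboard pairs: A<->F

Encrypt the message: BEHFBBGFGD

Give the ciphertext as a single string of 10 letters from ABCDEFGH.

Answer: HFDEAAFGCH

Derivation:
Char 1 ('B'): step: R->4, L=2; B->plug->B->R->E->L->E->refl->A->L'->B->R'->H->plug->H
Char 2 ('E'): step: R->5, L=2; E->plug->E->R->H->L->C->refl->B->L'->D->R'->A->plug->F
Char 3 ('H'): step: R->6, L=2; H->plug->H->R->C->L->F->refl->H->L'->G->R'->D->plug->D
Char 4 ('F'): step: R->7, L=2; F->plug->A->R->C->L->F->refl->H->L'->G->R'->E->plug->E
Char 5 ('B'): step: R->0, L->3 (L advanced); B->plug->B->R->E->L->F->refl->H->L'->A->R'->F->plug->A
Char 6 ('B'): step: R->1, L=3; B->plug->B->R->B->L->E->refl->A->L'->C->R'->F->plug->A
Char 7 ('G'): step: R->2, L=3; G->plug->G->R->E->L->F->refl->H->L'->A->R'->A->plug->F
Char 8 ('F'): step: R->3, L=3; F->plug->A->R->C->L->A->refl->E->L'->B->R'->G->plug->G
Char 9 ('G'): step: R->4, L=3; G->plug->G->R->G->L->B->refl->C->L'->H->R'->C->plug->C
Char 10 ('D'): step: R->5, L=3; D->plug->D->R->B->L->E->refl->A->L'->C->R'->H->plug->H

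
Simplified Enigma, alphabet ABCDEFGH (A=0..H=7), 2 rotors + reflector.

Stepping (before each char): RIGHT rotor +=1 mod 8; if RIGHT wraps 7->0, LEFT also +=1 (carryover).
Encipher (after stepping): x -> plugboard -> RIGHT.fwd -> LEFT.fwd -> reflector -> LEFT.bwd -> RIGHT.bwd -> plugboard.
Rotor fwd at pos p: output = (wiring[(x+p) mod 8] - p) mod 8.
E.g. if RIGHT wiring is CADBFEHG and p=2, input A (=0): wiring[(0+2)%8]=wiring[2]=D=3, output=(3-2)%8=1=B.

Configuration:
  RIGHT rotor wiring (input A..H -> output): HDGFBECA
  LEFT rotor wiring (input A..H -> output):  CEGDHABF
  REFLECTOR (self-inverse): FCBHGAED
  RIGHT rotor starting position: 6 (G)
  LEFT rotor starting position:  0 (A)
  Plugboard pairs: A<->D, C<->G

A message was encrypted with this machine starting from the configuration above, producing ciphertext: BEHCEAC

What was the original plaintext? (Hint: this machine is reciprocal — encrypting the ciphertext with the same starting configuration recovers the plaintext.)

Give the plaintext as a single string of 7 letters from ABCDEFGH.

Answer: EAEHGBH

Derivation:
Char 1 ('B'): step: R->7, L=0; B->plug->B->R->A->L->C->refl->B->L'->G->R'->E->plug->E
Char 2 ('E'): step: R->0, L->1 (L advanced); E->plug->E->R->B->L->F->refl->A->L'->F->R'->D->plug->A
Char 3 ('H'): step: R->1, L=1; H->plug->H->R->G->L->E->refl->G->L'->D->R'->E->plug->E
Char 4 ('C'): step: R->2, L=1; C->plug->G->R->F->L->A->refl->F->L'->B->R'->H->plug->H
Char 5 ('E'): step: R->3, L=1; E->plug->E->R->F->L->A->refl->F->L'->B->R'->C->plug->G
Char 6 ('A'): step: R->4, L=1; A->plug->D->R->E->L->H->refl->D->L'->A->R'->B->plug->B
Char 7 ('C'): step: R->5, L=1; C->plug->G->R->A->L->D->refl->H->L'->E->R'->H->plug->H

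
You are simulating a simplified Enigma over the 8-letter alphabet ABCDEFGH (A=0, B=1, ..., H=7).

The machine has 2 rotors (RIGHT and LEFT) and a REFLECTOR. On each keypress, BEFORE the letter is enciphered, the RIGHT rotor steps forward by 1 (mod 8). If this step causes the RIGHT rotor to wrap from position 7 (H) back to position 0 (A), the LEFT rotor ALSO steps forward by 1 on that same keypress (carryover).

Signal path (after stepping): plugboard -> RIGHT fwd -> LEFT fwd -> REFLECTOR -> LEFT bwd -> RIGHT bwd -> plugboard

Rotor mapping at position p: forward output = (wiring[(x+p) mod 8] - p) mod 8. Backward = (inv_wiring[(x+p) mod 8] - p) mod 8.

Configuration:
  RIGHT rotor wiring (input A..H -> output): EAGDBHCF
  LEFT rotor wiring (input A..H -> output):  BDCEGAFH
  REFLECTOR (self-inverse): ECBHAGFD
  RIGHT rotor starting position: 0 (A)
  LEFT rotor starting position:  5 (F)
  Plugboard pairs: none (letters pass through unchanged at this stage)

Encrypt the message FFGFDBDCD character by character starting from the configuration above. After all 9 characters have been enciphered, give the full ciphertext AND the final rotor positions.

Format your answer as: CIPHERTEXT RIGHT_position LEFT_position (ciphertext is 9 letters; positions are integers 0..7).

Char 1 ('F'): step: R->1, L=5; F->plug->F->R->B->L->A->refl->E->L'->D->R'->H->plug->H
Char 2 ('F'): step: R->2, L=5; F->plug->F->R->D->L->E->refl->A->L'->B->R'->B->plug->B
Char 3 ('G'): step: R->3, L=5; G->plug->G->R->F->L->F->refl->G->L'->E->R'->C->plug->C
Char 4 ('F'): step: R->4, L=5; F->plug->F->R->E->L->G->refl->F->L'->F->R'->A->plug->A
Char 5 ('D'): step: R->5, L=5; D->plug->D->R->H->L->B->refl->C->L'->C->R'->A->plug->A
Char 6 ('B'): step: R->6, L=5; B->plug->B->R->H->L->B->refl->C->L'->C->R'->D->plug->D
Char 7 ('D'): step: R->7, L=5; D->plug->D->R->H->L->B->refl->C->L'->C->R'->F->plug->F
Char 8 ('C'): step: R->0, L->6 (L advanced); C->plug->C->R->G->L->A->refl->E->L'->E->R'->A->plug->A
Char 9 ('D'): step: R->1, L=6; D->plug->D->R->A->L->H->refl->D->L'->C->R'->C->plug->C
Final: ciphertext=HBCAADFAC, RIGHT=1, LEFT=6

Answer: HBCAADFAC 1 6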